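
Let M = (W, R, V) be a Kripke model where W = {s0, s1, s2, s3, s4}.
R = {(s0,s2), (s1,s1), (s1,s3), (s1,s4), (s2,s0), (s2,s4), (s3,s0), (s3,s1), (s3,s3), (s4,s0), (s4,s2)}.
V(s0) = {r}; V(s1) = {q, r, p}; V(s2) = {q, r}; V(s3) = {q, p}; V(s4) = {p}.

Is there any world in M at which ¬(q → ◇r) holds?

Recall that ◇ψ holds at a world iff ψ holds at some accessible world.
Let φ = ¬(q → ◇r). Evaluate φ at each world:
  s0 (successors {s2}): φ is false.
  s1 (successors {s1, s3, s4}): φ is false.
  s2 (successors {s0, s4}): φ is false.
  s3 (successors {s0, s1, s3}): φ is false.
  s4 (successors {s0, s2}): φ is false.
For instance, at s2:
  At s2: q → ◇r is true, so ¬(q → ◇r) is false.
    At s2: q is true, ◇r is true, so q → ◇r is true.
      At s2: ◇r requires r at some successor in {s0, s4}.
        r holds at s0, so ◇r is true at s2.

No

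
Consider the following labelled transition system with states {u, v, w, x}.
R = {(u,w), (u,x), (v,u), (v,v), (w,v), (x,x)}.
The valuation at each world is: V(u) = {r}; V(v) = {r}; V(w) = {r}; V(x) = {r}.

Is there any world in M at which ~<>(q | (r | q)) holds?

Let φ = ~<>(q | (r | q)). Evaluate φ at each world:
  u (successors {w, x}): φ is false.
  v (successors {u, v}): φ is false.
  w (successors {v}): φ is false.
  x (successors {x}): φ is false.
For instance, at u:
  At u: <>(q | (r | q)) is true, so ~<>(q | (r | q)) is false.
    At u: <>(q | (r | q)) requires q | (r | q) at some successor in {w, x}.
      q | (r | q) holds at w, so <>(q | (r | q)) is true at u.

No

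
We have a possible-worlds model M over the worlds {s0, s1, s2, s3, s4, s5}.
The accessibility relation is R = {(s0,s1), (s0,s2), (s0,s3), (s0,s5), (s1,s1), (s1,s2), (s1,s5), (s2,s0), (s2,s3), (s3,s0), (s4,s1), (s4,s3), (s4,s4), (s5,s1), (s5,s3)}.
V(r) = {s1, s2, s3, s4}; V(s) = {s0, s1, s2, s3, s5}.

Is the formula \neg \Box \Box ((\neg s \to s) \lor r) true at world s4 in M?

No

At s4: \Box \Box ((\neg s \to s) \lor r) is true, so \neg \Box \Box ((\neg s \to s) \lor r) is false.
  At s4: \Box \Box ((\neg s \to s) \lor r) requires \Box ((\neg s \to s) \lor r) at every successor {s1, s3, s4}.
      At s1: \Box ((\neg s \to s) \lor r) requires (\neg s \to s) \lor r at every successor {s1, s2, s5}.
        At s1: (\neg s \to s) \lor r is true.
        At s2: (\neg s \to s) \lor r is true.
        At s5: (\neg s \to s) \lor r is true.
      So \Box ((\neg s \to s) \lor r) is true at s1.
      At s3: \Box ((\neg s \to s) \lor r) requires (\neg s \to s) \lor r at every successor {s0}.
        At s0: (\neg s \to s) \lor r is true.
      So \Box ((\neg s \to s) \lor r) is true at s3.
      At s4: \Box ((\neg s \to s) \lor r) requires (\neg s \to s) \lor r at every successor {s1, s3, s4}.
        At s1: (\neg s \to s) \lor r is true.
        At s3: (\neg s \to s) \lor r is true.
        At s4: (\neg s \to s) \lor r is true.
      So \Box ((\neg s \to s) \lor r) is true at s4.
  So \Box \Box ((\neg s \to s) \lor r) is true at s4.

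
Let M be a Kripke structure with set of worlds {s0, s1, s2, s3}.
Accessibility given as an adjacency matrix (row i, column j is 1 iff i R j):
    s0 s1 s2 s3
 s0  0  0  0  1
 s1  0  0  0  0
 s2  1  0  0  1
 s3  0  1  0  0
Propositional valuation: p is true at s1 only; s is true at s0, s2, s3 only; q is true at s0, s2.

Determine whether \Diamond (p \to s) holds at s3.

No

At s3: \Diamond (p \to s) requires p \to s at some successor in {s1}.
  At s1: p \to s is false.
So \Diamond (p \to s) is false at s3.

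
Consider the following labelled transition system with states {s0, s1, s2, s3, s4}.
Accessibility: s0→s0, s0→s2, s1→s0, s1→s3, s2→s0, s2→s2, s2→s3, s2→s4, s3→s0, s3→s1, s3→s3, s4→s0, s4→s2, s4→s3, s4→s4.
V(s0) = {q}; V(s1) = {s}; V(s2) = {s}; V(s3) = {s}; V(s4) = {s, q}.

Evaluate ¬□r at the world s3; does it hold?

At s3: □r is false, so ¬□r is true.
  At s3: □r requires r at every successor {s0, s1, s3}.
    r fails at s0, so □r is false at s3.

Yes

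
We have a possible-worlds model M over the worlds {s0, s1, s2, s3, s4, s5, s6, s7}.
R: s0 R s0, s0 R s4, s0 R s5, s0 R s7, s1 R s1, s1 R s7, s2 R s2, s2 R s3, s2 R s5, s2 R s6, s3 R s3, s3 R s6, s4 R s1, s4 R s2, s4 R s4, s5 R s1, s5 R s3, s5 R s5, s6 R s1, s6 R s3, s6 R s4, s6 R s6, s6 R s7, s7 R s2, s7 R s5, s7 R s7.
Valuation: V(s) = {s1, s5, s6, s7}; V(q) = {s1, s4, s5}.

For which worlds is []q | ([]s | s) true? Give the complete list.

Let φ = []q | ([]s | s). Evaluate φ at each world:
  s0 (successors {s0, s4, s5, s7}): φ is false.
  s1 (successors {s1, s7}): φ is true.
  s2 (successors {s2, s3, s5, s6}): φ is false.
  s3 (successors {s3, s6}): φ is false.
  s4 (successors {s1, s2, s4}): φ is false.
  s5 (successors {s1, s3, s5}): φ is true.
  s6 (successors {s1, s3, s4, s6, s7}): φ is true.
  s7 (successors {s2, s5, s7}): φ is true.
For instance, at s7:
  At s7: []q is false, []s | s is true, so []q | ([]s | s) is true.
    At s7: []q requires q at every successor {s2, s5, s7}.
      q fails at s2, so []q is false at s7.
    At s7: []s is false, s is true, so []s | s is true.
      At s7: []s requires s at every successor {s2, s5, s7}.
        s fails at s2, so []s is false at s7.
Satisfying worlds: {s1, s5, s6, s7}

s1, s5, s6, s7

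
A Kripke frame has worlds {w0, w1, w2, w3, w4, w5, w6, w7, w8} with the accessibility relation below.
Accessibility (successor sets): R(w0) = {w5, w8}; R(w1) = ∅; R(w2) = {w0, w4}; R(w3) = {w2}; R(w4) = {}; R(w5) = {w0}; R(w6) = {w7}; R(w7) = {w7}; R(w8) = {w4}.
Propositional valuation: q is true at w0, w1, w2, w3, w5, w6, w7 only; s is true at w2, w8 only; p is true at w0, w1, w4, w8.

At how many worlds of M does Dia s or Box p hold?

Recall that Box ψ holds at a world iff ψ holds at every accessible world, and Dia ψ holds iff ψ holds at some accessible world.
Let φ = Dia s or Box p. Evaluate φ at each world:
  w0 (successors {w5, w8}): φ is true.
  w1 (successors ∅): φ is true.
  w2 (successors {w0, w4}): φ is true.
  w3 (successors {w2}): φ is true.
  w4 (successors ∅): φ is true.
  w5 (successors {w0}): φ is true.
  w6 (successors {w7}): φ is false.
  w7 (successors {w7}): φ is false.
  w8 (successors {w4}): φ is true.
For instance, at w5:
  At w5: Dia s is false, Box p is true, so Dia s or Box p is true.
    At w5: Dia s requires s at some successor in {w0}.
      At w0: s is false.
    So Dia s is false at w5.
    At w5: Box p requires p at every successor {w0}.
      At w0: p is true.
    So Box p is true at w5.
Satisfying worlds: {w0, w1, w2, w3, w4, w5, w8}

7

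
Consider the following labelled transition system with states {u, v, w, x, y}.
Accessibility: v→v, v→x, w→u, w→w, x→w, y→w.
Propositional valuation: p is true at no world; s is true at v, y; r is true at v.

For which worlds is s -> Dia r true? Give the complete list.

u, v, w, x

Recall that Dia ψ holds at a world iff ψ holds at some accessible world.
Let φ = s -> Dia r. Evaluate φ at each world:
  u (successors ∅): φ is true.
  v (successors {v, x}): φ is true.
  w (successors {u, w}): φ is true.
  x (successors {w}): φ is true.
  y (successors {w}): φ is false.
For instance, at x:
  At x: s is false, Dia r is false, so s -> Dia r is true.
    At x: Dia r requires r at some successor in {w}.
      At w: r is false.
    So Dia r is false at x.
Satisfying worlds: {u, v, w, x}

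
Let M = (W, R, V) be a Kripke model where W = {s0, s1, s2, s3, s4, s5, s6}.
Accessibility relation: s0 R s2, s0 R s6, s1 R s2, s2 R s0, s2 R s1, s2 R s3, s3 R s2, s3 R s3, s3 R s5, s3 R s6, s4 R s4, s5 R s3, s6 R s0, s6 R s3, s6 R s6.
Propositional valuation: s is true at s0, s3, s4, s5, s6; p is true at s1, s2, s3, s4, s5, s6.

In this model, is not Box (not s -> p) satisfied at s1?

At s1: Box (not s -> p) is true, so not Box (not s -> p) is false.
  At s1: Box (not s -> p) requires not s -> p at every successor {s2}.
    At s2: not s -> p is true.
  So Box (not s -> p) is true at s1.

No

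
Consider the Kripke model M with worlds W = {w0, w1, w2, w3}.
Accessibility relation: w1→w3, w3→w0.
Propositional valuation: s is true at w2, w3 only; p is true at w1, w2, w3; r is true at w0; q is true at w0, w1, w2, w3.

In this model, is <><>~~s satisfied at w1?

At w1: <><>~~s requires <>~~s at some successor in {w3}.
  At w3: <>~~s is false.
So <><>~~s is false at w1.

No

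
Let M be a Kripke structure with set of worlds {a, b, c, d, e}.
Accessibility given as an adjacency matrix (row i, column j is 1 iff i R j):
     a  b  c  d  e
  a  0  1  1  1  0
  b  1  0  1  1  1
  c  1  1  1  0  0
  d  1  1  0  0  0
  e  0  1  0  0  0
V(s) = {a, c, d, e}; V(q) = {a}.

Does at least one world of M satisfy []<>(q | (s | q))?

Yes

Recall that []ψ holds at a world iff ψ holds at every accessible world, and <>ψ holds iff ψ holds at some accessible world.
Let φ = []<>(q | (s | q)). Evaluate φ at each world:
  a (successors {b, c, d}): φ is true.
  b (successors {a, c, d, e}): φ is false.
  c (successors {a, b, c}): φ is true.
  d (successors {a, b}): φ is true.
  e (successors {b}): φ is true.
Detail at a (witness):
  At a: []<>(q | (s | q)) requires <>(q | (s | q)) at every successor {b, c, d}.
      At b: <>(q | (s | q)) requires q | (s | q) at some successor in {a, c, d, e}.
        q | (s | q) holds at a, so <>(q | (s | q)) is true at b.
      At c: <>(q | (s | q)) requires q | (s | q) at some successor in {a, b, c}.
        q | (s | q) holds at a, so <>(q | (s | q)) is true at c.
      At d: <>(q | (s | q)) requires q | (s | q) at some successor in {a, b}.
        q | (s | q) holds at a, so <>(q | (s | q)) is true at d.
  So []<>(q | (s | q)) is true at a.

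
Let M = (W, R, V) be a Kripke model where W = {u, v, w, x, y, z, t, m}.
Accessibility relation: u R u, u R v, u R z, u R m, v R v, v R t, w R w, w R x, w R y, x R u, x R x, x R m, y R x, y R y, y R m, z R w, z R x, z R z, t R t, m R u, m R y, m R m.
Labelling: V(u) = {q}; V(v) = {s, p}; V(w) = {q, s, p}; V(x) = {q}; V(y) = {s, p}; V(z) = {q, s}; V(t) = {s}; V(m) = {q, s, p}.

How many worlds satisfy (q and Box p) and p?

0

Let φ = (q and Box p) and p. Evaluate φ at each world:
  u (successors {u, v, z, m}): φ is false.
  v (successors {v, t}): φ is false.
  w (successors {w, x, y}): φ is false.
  x (successors {u, x, m}): φ is false.
  y (successors {x, y, m}): φ is false.
  z (successors {w, x, z}): φ is false.
  t (successors {t}): φ is false.
  m (successors {u, y, m}): φ is false.
For instance, at m:
  At m: q and Box p is false, p is true, so (q and Box p) and p is false.
    At m: q is true, Box p is false, so q and Box p is false.
      At m: Box p requires p at every successor {u, y, m}.
        p fails at u, so Box p is false at m.
Satisfying worlds: none.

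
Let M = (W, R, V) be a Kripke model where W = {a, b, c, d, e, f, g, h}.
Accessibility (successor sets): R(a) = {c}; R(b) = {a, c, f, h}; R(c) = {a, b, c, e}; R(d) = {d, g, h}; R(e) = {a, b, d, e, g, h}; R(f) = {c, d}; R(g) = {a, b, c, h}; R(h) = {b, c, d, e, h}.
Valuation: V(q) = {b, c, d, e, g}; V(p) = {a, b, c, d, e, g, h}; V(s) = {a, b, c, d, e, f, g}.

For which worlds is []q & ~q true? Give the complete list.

a, f

Let φ = []q & ~q. Evaluate φ at each world:
  a (successors {c}): φ is true.
  b (successors {a, c, f, h}): φ is false.
  c (successors {a, b, c, e}): φ is false.
  d (successors {d, g, h}): φ is false.
  e (successors {a, b, d, e, g, h}): φ is false.
  f (successors {c, d}): φ is true.
  g (successors {a, b, c, h}): φ is false.
  h (successors {b, c, d, e, h}): φ is false.
For instance, at g:
  At g: []q is false, ~q is false, so []q & ~q is false.
    At g: []q requires q at every successor {a, b, c, h}.
      q fails at a, so []q is false at g.
Satisfying worlds: {a, f}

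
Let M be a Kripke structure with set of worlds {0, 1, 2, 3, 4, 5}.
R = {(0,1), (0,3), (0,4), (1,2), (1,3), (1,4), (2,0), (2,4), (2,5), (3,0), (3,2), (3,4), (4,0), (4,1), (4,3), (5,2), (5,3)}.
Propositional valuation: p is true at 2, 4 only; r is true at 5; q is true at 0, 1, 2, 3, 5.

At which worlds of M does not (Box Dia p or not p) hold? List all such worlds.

2

Recall that Box ψ holds at a world iff ψ holds at every accessible world, and Dia ψ holds iff ψ holds at some accessible world.
Let φ = not (Box Dia p or not p). Evaluate φ at each world:
  0 (successors {1, 3, 4}): φ is false.
  1 (successors {2, 3, 4}): φ is false.
  2 (successors {0, 4, 5}): φ is true.
  3 (successors {0, 2, 4}): φ is false.
  4 (successors {0, 1, 3}): φ is false.
  5 (successors {2, 3}): φ is false.
For instance, at 4:
  At 4: Box Dia p or not p is true, so not (Box Dia p or not p) is false.
    At 4: Box Dia p is true, not p is false, so Box Dia p or not p is true.
      At 4: Box Dia p requires Dia p at every successor {0, 1, 3}.
        At 0: Dia p is true.
        At 1: Dia p is true.
        At 3: Dia p is true.
      So Box Dia p is true at 4.
Satisfying worlds: {2}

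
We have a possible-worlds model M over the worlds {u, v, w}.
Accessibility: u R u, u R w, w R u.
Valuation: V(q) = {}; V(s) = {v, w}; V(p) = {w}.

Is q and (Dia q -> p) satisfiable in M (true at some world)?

No

Recall that Dia ψ holds at a world iff ψ holds at some accessible world.
Let φ = q and (Dia q -> p). Evaluate φ at each world:
  u (successors {u, w}): φ is false.
  v (successors ∅): φ is false.
  w (successors {u}): φ is false.
For instance, at w:
  At w: q is false, Dia q -> p is true, so q and (Dia q -> p) is false.
    At w: Dia q is false, p is true, so Dia q -> p is true.
      At w: Dia q requires q at some successor in {u}.
        At u: q is false.
      So Dia q is false at w.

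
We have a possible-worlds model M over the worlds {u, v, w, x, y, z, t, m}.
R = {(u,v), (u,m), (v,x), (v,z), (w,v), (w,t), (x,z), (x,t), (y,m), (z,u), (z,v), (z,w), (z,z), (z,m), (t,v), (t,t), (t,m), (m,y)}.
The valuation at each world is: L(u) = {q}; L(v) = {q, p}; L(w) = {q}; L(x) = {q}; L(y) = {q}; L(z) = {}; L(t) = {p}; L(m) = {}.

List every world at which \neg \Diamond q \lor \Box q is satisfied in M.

x, y, m

Let φ = \neg \Diamond q \lor \Box q. Evaluate φ at each world:
  u (successors {v, m}): φ is false.
  v (successors {x, z}): φ is false.
  w (successors {v, t}): φ is false.
  x (successors {z, t}): φ is true.
  y (successors {m}): φ is true.
  z (successors {u, v, w, z, m}): φ is false.
  t (successors {v, t, m}): φ is false.
  m (successors {y}): φ is true.
For instance, at x:
  At x: \neg \Diamond q is true, \Box q is false, so \neg \Diamond q \lor \Box q is true.
    At x: \Diamond q is false, so \neg \Diamond q is true.
      At x: \Diamond q requires q at some successor in {z, t}.
        At z: q is false.
        At t: q is false.
      So \Diamond q is false at x.
    At x: \Box q requires q at every successor {z, t}.
      q fails at z, so \Box q is false at x.
Satisfying worlds: {x, y, m}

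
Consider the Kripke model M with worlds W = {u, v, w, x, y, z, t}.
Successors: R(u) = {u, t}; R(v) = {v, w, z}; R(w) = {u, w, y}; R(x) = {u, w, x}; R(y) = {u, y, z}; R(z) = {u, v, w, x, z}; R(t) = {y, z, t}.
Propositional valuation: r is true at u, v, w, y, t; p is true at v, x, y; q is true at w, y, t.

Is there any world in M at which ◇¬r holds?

Yes

Let φ = ◇¬r. Evaluate φ at each world:
  u (successors {u, t}): φ is false.
  v (successors {v, w, z}): φ is true.
  w (successors {u, w, y}): φ is false.
  x (successors {u, w, x}): φ is true.
  y (successors {u, y, z}): φ is true.
  z (successors {u, v, w, x, z}): φ is true.
  t (successors {y, z, t}): φ is true.
Detail at v (witness):
  At v: ◇¬r requires ¬r at some successor in {v, w, z}.
    ¬r holds at z, so ◇¬r is true at v.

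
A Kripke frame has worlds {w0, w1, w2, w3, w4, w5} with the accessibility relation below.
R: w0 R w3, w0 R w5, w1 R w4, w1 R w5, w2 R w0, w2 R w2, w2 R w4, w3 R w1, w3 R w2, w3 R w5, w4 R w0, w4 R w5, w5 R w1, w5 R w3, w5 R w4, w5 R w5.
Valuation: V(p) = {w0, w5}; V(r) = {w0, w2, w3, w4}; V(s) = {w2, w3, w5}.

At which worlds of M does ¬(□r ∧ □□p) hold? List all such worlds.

Let φ = ¬(□r ∧ □□p). Evaluate φ at each world:
  w0 (successors {w3, w5}): φ is true.
  w1 (successors {w4, w5}): φ is true.
  w2 (successors {w0, w2, w4}): φ is true.
  w3 (successors {w1, w2, w5}): φ is true.
  w4 (successors {w0, w5}): φ is true.
  w5 (successors {w1, w3, w4, w5}): φ is true.
For instance, at w3:
  At w3: □r ∧ □□p is false, so ¬(□r ∧ □□p) is true.
    At w3: □r is false, □□p is false, so □r ∧ □□p is false.
      At w3: □r requires r at every successor {w1, w2, w5}.
        r fails at w1, so □r is false at w3.
      At w3: □□p requires □p at every successor {w1, w2, w5}.
        □p fails at w1, so □□p is false at w3.
Satisfying worlds: {w0, w1, w2, w3, w4, w5}

w0, w1, w2, w3, w4, w5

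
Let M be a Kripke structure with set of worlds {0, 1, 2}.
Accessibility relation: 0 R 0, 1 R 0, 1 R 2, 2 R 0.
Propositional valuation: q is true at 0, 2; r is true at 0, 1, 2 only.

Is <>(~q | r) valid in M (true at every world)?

Let φ = <>(~q | r). Evaluate φ at each world:
  0 (successors {0}): φ is true.
  1 (successors {0, 2}): φ is true.
  2 (successors {0}): φ is true.
For instance, at 2:
  At 2: <>(~q | r) requires ~q | r at some successor in {0}.
    ~q | r holds at 0, so <>(~q | r) is true at 2.

Yes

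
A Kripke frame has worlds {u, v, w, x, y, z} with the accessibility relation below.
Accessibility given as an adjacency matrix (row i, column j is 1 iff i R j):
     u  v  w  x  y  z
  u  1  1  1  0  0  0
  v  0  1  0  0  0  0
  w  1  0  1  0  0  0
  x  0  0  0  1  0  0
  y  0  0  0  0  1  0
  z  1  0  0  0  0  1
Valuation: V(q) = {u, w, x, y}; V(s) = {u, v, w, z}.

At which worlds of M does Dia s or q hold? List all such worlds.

Let φ = Dia s or q. Evaluate φ at each world:
  u (successors {u, v, w}): φ is true.
  v (successors {v}): φ is true.
  w (successors {u, w}): φ is true.
  x (successors {x}): φ is true.
  y (successors {y}): φ is true.
  z (successors {u, z}): φ is true.
For instance, at u:
  At u: Dia s is true, q is true, so Dia s or q is true.
    At u: Dia s requires s at some successor in {u, v, w}.
      s holds at u, so Dia s is true at u.
Satisfying worlds: {u, v, w, x, y, z}

u, v, w, x, y, z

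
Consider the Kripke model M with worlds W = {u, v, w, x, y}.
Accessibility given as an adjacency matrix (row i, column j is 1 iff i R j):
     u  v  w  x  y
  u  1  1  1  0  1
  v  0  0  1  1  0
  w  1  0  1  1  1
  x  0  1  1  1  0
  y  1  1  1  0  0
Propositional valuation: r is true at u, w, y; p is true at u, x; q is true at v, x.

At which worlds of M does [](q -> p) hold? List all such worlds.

Let φ = [](q -> p). Evaluate φ at each world:
  u (successors {u, v, w, y}): φ is false.
  v (successors {w, x}): φ is true.
  w (successors {u, w, x, y}): φ is true.
  x (successors {v, w, x}): φ is false.
  y (successors {u, v, w}): φ is false.
For instance, at w:
  At w: [](q -> p) requires q -> p at every successor {u, w, x, y}.
    At u: q -> p is true.
    At w: q -> p is true.
    At x: q -> p is true.
    At y: q -> p is true.
  So [](q -> p) is true at w.
Satisfying worlds: {v, w}

v, w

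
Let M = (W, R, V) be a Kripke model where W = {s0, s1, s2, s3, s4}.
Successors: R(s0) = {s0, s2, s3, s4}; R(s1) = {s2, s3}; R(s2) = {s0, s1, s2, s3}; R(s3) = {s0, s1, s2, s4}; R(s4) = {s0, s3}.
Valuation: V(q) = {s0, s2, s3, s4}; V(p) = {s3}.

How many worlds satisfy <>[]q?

4

Let φ = <>[]q. Evaluate φ at each world:
  s0 (successors {s0, s2, s3, s4}): φ is true.
  s1 (successors {s2, s3}): φ is false.
  s2 (successors {s0, s1, s2, s3}): φ is true.
  s3 (successors {s0, s1, s2, s4}): φ is true.
  s4 (successors {s0, s3}): φ is true.
For instance, at s1:
  At s1: <>[]q requires []q at some successor in {s2, s3}.
    At s2: []q is false.
    At s3: []q is false.
  So <>[]q is false at s1.
Satisfying worlds: {s0, s2, s3, s4}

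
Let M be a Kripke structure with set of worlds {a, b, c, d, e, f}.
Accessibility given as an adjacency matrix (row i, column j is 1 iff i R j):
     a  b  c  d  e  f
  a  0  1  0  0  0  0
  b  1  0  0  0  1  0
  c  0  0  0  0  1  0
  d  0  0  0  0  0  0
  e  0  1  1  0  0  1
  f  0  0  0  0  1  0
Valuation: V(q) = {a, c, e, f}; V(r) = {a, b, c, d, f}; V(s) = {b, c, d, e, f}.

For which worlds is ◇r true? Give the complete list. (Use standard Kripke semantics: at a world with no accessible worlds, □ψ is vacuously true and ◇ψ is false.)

Let φ = ◇r. Evaluate φ at each world:
  a (successors {b}): φ is true.
  b (successors {a, e}): φ is true.
  c (successors {e}): φ is false.
  d (successors ∅): φ is false.
  e (successors {b, c, f}): φ is true.
  f (successors {e}): φ is false.
For instance, at b:
  At b: ◇r requires r at some successor in {a, e}.
    r holds at a, so ◇r is true at b.
Satisfying worlds: {a, b, e}

a, b, e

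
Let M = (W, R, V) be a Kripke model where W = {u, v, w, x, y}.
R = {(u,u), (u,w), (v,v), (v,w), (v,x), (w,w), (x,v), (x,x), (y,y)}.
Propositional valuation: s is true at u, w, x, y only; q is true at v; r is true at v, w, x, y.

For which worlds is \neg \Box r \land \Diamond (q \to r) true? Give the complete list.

Let φ = \neg \Box r \land \Diamond (q \to r). Evaluate φ at each world:
  u (successors {u, w}): φ is true.
  v (successors {v, w, x}): φ is false.
  w (successors {w}): φ is false.
  x (successors {v, x}): φ is false.
  y (successors {y}): φ is false.
For instance, at x:
  At x: \neg \Box r is false, \Diamond (q \to r) is true, so \neg \Box r \land \Diamond (q \to r) is false.
    At x: \Box r is true, so \neg \Box r is false.
      At x: \Box r requires r at every successor {v, x}.
        At v: r is true.
        At x: r is true.
      So \Box r is true at x.
    At x: \Diamond (q \to r) requires q \to r at some successor in {v, x}.
      q \to r holds at v, so \Diamond (q \to r) is true at x.
Satisfying worlds: {u}

u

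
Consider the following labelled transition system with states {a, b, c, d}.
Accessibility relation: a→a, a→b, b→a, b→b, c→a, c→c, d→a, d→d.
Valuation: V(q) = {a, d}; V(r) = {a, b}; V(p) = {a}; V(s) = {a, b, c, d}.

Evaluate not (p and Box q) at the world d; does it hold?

Yes

At d: p and Box q is false, so not (p and Box q) is true.
  At d: p is false, Box q is true, so p and Box q is false.
    At d: Box q requires q at every successor {a, d}.
      At a: q is true.
      At d: q is true.
    So Box q is true at d.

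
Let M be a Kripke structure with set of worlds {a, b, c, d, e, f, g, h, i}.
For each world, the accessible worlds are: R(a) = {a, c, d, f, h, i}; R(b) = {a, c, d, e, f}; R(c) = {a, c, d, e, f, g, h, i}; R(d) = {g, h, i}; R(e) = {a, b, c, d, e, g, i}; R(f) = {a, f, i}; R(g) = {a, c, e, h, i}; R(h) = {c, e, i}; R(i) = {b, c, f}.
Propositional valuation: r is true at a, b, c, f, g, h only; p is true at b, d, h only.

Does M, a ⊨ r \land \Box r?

At a: r is true, \Box r is false, so r \land \Box r is false.
  At a: \Box r requires r at every successor {a, c, d, f, h, i}.
    r fails at d, so \Box r is false at a.

No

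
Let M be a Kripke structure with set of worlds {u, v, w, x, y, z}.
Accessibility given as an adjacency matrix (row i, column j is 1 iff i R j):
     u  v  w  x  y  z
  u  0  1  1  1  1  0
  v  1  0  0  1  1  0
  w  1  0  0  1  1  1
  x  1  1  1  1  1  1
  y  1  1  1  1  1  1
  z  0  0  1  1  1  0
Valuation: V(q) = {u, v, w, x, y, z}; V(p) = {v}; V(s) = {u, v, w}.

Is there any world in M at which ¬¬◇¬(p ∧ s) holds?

Yes

Let φ = ¬¬◇¬(p ∧ s). Evaluate φ at each world:
  u (successors {v, w, x, y}): φ is true.
  v (successors {u, x, y}): φ is true.
  w (successors {u, x, y, z}): φ is true.
  x (successors {u, v, w, x, y, z}): φ is true.
  y (successors {u, v, w, x, y, z}): φ is true.
  z (successors {w, x, y}): φ is true.
Detail at u (witness):
  At u: ¬◇¬(p ∧ s) is false, so ¬¬◇¬(p ∧ s) is true.
    At u: ◇¬(p ∧ s) is true, so ¬◇¬(p ∧ s) is false.
      At u: ◇¬(p ∧ s) requires ¬(p ∧ s) at some successor in {v, w, x, y}.
        ¬(p ∧ s) holds at w, so ◇¬(p ∧ s) is true at u.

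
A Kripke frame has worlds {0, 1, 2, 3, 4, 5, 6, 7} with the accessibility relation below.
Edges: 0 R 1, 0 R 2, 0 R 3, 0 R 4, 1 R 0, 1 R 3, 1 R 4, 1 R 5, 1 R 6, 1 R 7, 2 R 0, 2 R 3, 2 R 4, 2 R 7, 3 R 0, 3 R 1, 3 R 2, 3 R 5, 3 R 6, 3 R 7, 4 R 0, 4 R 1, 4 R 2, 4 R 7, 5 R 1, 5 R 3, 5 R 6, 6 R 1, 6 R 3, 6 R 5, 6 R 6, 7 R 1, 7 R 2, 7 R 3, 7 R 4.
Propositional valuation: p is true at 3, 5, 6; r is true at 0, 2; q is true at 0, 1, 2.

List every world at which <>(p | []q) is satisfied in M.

0, 1, 2, 3, 5, 6, 7

Let φ = <>(p | []q). Evaluate φ at each world:
  0 (successors {1, 2, 3, 4}): φ is true.
  1 (successors {0, 3, 4, 5, 6, 7}): φ is true.
  2 (successors {0, 3, 4, 7}): φ is true.
  3 (successors {0, 1, 2, 5, 6, 7}): φ is true.
  4 (successors {0, 1, 2, 7}): φ is false.
  5 (successors {1, 3, 6}): φ is true.
  6 (successors {1, 3, 5, 6}): φ is true.
  7 (successors {1, 2, 3, 4}): φ is true.
For instance, at 4:
  At 4: <>(p | []q) requires p | []q at some successor in {0, 1, 2, 7}.
    At 0: p | []q is false.
    At 1: p | []q is false.
    At 2: p | []q is false.
    At 7: p | []q is false.
  So <>(p | []q) is false at 4.
Satisfying worlds: {0, 1, 2, 3, 5, 6, 7}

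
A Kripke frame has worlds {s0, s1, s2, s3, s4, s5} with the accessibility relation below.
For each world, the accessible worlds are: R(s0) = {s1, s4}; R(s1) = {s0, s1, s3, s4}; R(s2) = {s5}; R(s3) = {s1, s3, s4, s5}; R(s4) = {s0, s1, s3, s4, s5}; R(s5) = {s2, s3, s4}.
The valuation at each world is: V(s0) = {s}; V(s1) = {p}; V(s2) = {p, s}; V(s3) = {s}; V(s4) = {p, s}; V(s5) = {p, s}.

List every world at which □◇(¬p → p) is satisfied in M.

Recall that □ψ holds at a world iff ψ holds at every accessible world, and ◇ψ holds iff ψ holds at some accessible world.
Let φ = □◇(¬p → p). Evaluate φ at each world:
  s0 (successors {s1, s4}): φ is true.
  s1 (successors {s0, s1, s3, s4}): φ is true.
  s2 (successors {s5}): φ is true.
  s3 (successors {s1, s3, s4, s5}): φ is true.
  s4 (successors {s0, s1, s3, s4, s5}): φ is true.
  s5 (successors {s2, s3, s4}): φ is true.
For instance, at s2:
  At s2: □◇(¬p → p) requires ◇(¬p → p) at every successor {s5}.
      At s5: ◇(¬p → p) requires ¬p → p at some successor in {s2, s3, s4}.
        ¬p → p holds at s2, so ◇(¬p → p) is true at s5.
  So □◇(¬p → p) is true at s2.
Satisfying worlds: {s0, s1, s2, s3, s4, s5}

s0, s1, s2, s3, s4, s5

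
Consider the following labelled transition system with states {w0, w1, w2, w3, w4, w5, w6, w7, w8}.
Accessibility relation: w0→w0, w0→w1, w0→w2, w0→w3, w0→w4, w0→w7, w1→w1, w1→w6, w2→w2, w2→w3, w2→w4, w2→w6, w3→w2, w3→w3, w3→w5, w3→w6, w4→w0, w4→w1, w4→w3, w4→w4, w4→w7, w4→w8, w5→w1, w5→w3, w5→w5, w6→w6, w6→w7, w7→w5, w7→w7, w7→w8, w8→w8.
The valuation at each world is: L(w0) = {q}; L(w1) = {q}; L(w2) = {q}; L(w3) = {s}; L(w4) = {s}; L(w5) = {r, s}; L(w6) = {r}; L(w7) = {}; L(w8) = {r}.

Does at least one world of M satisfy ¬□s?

Yes

Let φ = ¬□s. Evaluate φ at each world:
  w0 (successors {w0, w1, w2, w3, w4, w7}): φ is true.
  w1 (successors {w1, w6}): φ is true.
  w2 (successors {w2, w3, w4, w6}): φ is true.
  w3 (successors {w2, w3, w5, w6}): φ is true.
  w4 (successors {w0, w1, w3, w4, w7, w8}): φ is true.
  w5 (successors {w1, w3, w5}): φ is true.
  w6 (successors {w6, w7}): φ is true.
  w7 (successors {w5, w7, w8}): φ is true.
  w8 (successors {w8}): φ is true.
Detail at w0 (witness):
  At w0: □s is false, so ¬□s is true.
    At w0: □s requires s at every successor {w0, w1, w2, w3, w4, w7}.
      s fails at w0, so □s is false at w0.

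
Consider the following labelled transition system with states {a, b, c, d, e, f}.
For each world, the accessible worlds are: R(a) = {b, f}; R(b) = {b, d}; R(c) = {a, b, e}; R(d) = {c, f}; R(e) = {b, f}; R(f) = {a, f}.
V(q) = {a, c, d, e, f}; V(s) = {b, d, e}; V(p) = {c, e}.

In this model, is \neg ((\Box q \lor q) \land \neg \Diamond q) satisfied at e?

Yes

At e: (\Box q \lor q) \land \neg \Diamond q is false, so \neg ((\Box q \lor q) \land \neg \Diamond q) is true.
  At e: \Box q \lor q is true, \neg \Diamond q is false, so (\Box q \lor q) \land \neg \Diamond q is false.
    At e: \Box q is false, q is true, so \Box q \lor q is true.
      At e: \Box q requires q at every successor {b, f}.
        q fails at b, so \Box q is false at e.
    At e: \Diamond q is true, so \neg \Diamond q is false.
      At e: \Diamond q requires q at some successor in {b, f}.
        q holds at f, so \Diamond q is true at e.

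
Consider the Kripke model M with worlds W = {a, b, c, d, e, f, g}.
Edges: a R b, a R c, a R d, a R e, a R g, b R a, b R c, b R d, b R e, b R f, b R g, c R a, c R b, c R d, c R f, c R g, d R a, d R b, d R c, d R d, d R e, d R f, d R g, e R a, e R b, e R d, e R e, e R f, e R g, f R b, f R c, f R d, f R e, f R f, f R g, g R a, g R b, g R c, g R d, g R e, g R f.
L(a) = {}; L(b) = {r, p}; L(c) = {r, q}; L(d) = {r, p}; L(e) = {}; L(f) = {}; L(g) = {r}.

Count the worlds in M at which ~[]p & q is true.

1

Recall that []ψ holds at a world iff ψ holds at every accessible world, and <>ψ holds iff ψ holds at some accessible world.
Let φ = ~[]p & q. Evaluate φ at each world:
  a (successors {b, c, d, e, g}): φ is false.
  b (successors {a, c, d, e, f, g}): φ is false.
  c (successors {a, b, d, f, g}): φ is true.
  d (successors {a, b, c, d, e, f, g}): φ is false.
  e (successors {a, b, d, e, f, g}): φ is false.
  f (successors {b, c, d, e, f, g}): φ is false.
  g (successors {a, b, c, d, e, f}): φ is false.
For instance, at d:
  At d: ~[]p is true, q is false, so ~[]p & q is false.
    At d: []p is false, so ~[]p is true.
      At d: []p requires p at every successor {a, b, c, d, e, f, g}.
        p fails at a, so []p is false at d.
Satisfying worlds: {c}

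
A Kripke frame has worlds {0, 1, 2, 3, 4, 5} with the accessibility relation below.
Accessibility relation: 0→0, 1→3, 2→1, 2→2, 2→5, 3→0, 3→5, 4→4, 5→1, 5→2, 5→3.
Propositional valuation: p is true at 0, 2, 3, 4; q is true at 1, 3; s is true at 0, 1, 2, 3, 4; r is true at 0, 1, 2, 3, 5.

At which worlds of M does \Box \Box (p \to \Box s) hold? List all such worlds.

Let φ = \Box \Box (p \to \Box s). Evaluate φ at each world:
  0 (successors {0}): φ is true.
  1 (successors {3}): φ is true.
  2 (successors {1, 2, 5}): φ is false.
  3 (successors {0, 5}): φ is false.
  4 (successors {4}): φ is true.
  5 (successors {1, 2, 3}): φ is false.
For instance, at 4:
  At 4: \Box \Box (p \to \Box s) requires \Box (p \to \Box s) at every successor {4}.
      At 4: \Box (p \to \Box s) requires p \to \Box s at every successor {4}.
        At 4: p \to \Box s is true.
      So \Box (p \to \Box s) is true at 4.
  So \Box \Box (p \to \Box s) is true at 4.
Satisfying worlds: {0, 1, 4}

0, 1, 4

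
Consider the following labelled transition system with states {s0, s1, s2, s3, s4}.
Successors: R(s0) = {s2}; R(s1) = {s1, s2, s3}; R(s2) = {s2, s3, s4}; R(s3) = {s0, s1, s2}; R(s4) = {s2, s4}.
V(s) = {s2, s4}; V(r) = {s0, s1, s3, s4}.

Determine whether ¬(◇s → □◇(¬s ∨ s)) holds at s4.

Recall that □ψ holds at a world iff ψ holds at every accessible world, and ◇ψ holds iff ψ holds at some accessible world.
At s4: ◇s → □◇(¬s ∨ s) is true, so ¬(◇s → □◇(¬s ∨ s)) is false.
  At s4: ◇s is true, □◇(¬s ∨ s) is true, so ◇s → □◇(¬s ∨ s) is true.
    At s4: ◇s requires s at some successor in {s2, s4}.
      s holds at s2, so ◇s is true at s4.
    At s4: □◇(¬s ∨ s) requires ◇(¬s ∨ s) at every successor {s2, s4}.
      At s2: ◇(¬s ∨ s) is true.
      At s4: ◇(¬s ∨ s) is true.
    So □◇(¬s ∨ s) is true at s4.

No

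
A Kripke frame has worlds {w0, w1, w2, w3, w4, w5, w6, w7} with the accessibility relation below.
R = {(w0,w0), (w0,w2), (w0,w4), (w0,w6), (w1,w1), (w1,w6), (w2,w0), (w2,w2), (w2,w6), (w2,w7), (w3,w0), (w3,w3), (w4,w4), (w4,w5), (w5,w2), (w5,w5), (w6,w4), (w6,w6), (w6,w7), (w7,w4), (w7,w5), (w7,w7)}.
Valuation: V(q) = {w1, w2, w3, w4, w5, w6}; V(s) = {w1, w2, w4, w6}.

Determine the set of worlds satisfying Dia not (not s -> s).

w0, w2, w3, w4, w5, w6, w7

Recall that Dia ψ holds at a world iff ψ holds at some accessible world.
Let φ = Dia not (not s -> s). Evaluate φ at each world:
  w0 (successors {w0, w2, w4, w6}): φ is true.
  w1 (successors {w1, w6}): φ is false.
  w2 (successors {w0, w2, w6, w7}): φ is true.
  w3 (successors {w0, w3}): φ is true.
  w4 (successors {w4, w5}): φ is true.
  w5 (successors {w2, w5}): φ is true.
  w6 (successors {w4, w6, w7}): φ is true.
  w7 (successors {w4, w5, w7}): φ is true.
For instance, at w4:
  At w4: Dia not (not s -> s) requires not (not s -> s) at some successor in {w4, w5}.
    not (not s -> s) holds at w5, so Dia not (not s -> s) is true at w4.
Satisfying worlds: {w0, w2, w3, w4, w5, w6, w7}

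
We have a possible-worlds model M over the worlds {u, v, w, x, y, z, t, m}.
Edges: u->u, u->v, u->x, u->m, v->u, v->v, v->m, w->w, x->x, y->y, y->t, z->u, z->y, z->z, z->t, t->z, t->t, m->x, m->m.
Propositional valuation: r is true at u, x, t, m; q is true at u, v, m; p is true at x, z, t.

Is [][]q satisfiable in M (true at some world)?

Let φ = [][]q. Evaluate φ at each world:
  u (successors {u, v, x, m}): φ is false.
  v (successors {u, v, m}): φ is false.
  w (successors {w}): φ is false.
  x (successors {x}): φ is false.
  y (successors {y, t}): φ is false.
  z (successors {u, y, z, t}): φ is false.
  t (successors {z, t}): φ is false.
  m (successors {x, m}): φ is false.
For instance, at z:
  At z: [][]q requires []q at every successor {u, y, z, t}.
    []q fails at u, so [][]q is false at z.
      At u: []q requires q at every successor {u, v, x, m}.
        q fails at x, so []q is false at u.

No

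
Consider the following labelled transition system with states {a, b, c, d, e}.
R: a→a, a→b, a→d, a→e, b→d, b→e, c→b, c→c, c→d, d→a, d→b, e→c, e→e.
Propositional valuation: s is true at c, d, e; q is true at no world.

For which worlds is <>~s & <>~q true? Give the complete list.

Recall that <>ψ holds at a world iff ψ holds at some accessible world.
Let φ = <>~s & <>~q. Evaluate φ at each world:
  a (successors {a, b, d, e}): φ is true.
  b (successors {d, e}): φ is false.
  c (successors {b, c, d}): φ is true.
  d (successors {a, b}): φ is true.
  e (successors {c, e}): φ is false.
For instance, at a:
  At a: <>~s is true, <>~q is true, so <>~s & <>~q is true.
    At a: <>~s requires ~s at some successor in {a, b, d, e}.
      ~s holds at a, so <>~s is true at a.
    At a: <>~q requires ~q at some successor in {a, b, d, e}.
      ~q holds at a, so <>~q is true at a.
Satisfying worlds: {a, c, d}

a, c, d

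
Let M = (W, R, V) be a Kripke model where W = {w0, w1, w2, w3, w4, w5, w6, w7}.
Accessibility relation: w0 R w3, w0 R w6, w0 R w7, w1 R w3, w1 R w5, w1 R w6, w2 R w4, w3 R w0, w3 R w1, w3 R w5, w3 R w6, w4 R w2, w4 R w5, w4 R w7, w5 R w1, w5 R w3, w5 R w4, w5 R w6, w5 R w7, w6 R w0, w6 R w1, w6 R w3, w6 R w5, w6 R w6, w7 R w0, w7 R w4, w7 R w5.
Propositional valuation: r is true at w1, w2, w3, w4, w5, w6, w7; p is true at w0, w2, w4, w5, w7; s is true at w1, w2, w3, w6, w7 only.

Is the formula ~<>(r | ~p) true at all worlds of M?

Let φ = ~<>(r | ~p). Evaluate φ at each world:
  w0 (successors {w3, w6, w7}): φ is false.
  w1 (successors {w3, w5, w6}): φ is false.
  w2 (successors {w4}): φ is false.
  w3 (successors {w0, w1, w5, w6}): φ is false.
  w4 (successors {w2, w5, w7}): φ is false.
  w5 (successors {w1, w3, w4, w6, w7}): φ is false.
  w6 (successors {w0, w1, w3, w5, w6}): φ is false.
  w7 (successors {w0, w4, w5}): φ is false.
Detail at w0 (counterexample):
  At w0: <>(r | ~p) is true, so ~<>(r | ~p) is false.
    At w0: <>(r | ~p) requires r | ~p at some successor in {w3, w6, w7}.
      r | ~p holds at w3, so <>(r | ~p) is true at w0.

No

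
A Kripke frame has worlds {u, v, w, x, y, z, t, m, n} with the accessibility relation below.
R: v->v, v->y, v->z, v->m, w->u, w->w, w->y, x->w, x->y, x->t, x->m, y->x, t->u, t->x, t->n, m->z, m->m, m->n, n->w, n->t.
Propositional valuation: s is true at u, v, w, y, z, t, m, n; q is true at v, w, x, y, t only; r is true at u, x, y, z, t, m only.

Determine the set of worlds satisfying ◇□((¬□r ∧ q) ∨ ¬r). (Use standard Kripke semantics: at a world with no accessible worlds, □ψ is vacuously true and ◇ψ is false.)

Let φ = ◇□((¬□r ∧ q) ∨ ¬r). Evaluate φ at each world:
  u (successors ∅): φ is false.
  v (successors {v, y, z, m}): φ is true.
  w (successors {u, w, y}): φ is true.
  x (successors {w, y, t, m}): φ is true.
  y (successors {x}): φ is false.
  z (successors ∅): φ is false.
  t (successors {u, x, n}): φ is true.
  m (successors {z, m, n}): φ is true.
  n (successors {w, t}): φ is false.
For instance, at t:
  At t: ◇□((¬□r ∧ q) ∨ ¬r) requires □((¬□r ∧ q) ∨ ¬r) at some successor in {u, x, n}.
    □((¬□r ∧ q) ∨ ¬r) holds at u, so ◇□((¬□r ∧ q) ∨ ¬r) is true at t.
      At u: no accessible worlds, so □((¬□r ∧ q) ∨ ¬r) holds vacuously.
Satisfying worlds: {v, w, x, t, m}

v, w, x, t, m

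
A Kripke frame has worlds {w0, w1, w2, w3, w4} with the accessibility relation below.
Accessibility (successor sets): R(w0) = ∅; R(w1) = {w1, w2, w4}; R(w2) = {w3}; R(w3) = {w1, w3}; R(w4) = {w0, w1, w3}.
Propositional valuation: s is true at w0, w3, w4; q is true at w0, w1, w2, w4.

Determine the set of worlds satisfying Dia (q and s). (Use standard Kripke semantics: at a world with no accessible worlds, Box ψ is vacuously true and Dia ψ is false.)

w1, w4

Let φ = Dia (q and s). Evaluate φ at each world:
  w0 (successors ∅): φ is false.
  w1 (successors {w1, w2, w4}): φ is true.
  w2 (successors {w3}): φ is false.
  w3 (successors {w1, w3}): φ is false.
  w4 (successors {w0, w1, w3}): φ is true.
For instance, at w3:
  At w3: Dia (q and s) requires q and s at some successor in {w1, w3}.
    At w1: q and s is false.
    At w3: q and s is false.
  So Dia (q and s) is false at w3.
Satisfying worlds: {w1, w4}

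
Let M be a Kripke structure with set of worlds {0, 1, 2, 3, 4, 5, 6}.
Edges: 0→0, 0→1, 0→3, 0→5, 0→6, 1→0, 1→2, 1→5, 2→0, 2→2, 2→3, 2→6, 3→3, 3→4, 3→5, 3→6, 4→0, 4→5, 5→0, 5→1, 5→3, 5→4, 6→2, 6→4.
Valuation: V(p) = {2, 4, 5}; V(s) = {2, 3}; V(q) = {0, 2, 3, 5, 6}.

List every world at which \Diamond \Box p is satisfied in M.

Let φ = \Diamond \Box p. Evaluate φ at each world:
  0 (successors {0, 1, 3, 5, 6}): φ is true.
  1 (successors {0, 2, 5}): φ is false.
  2 (successors {0, 2, 3, 6}): φ is true.
  3 (successors {3, 4, 5, 6}): φ is true.
  4 (successors {0, 5}): φ is false.
  5 (successors {0, 1, 3, 4}): φ is false.
  6 (successors {2, 4}): φ is false.
For instance, at 5:
  At 5: \Diamond \Box p requires \Box p at some successor in {0, 1, 3, 4}.
    At 0: \Box p is false.
    At 1: \Box p is false.
    At 3: \Box p is false.
    At 4: \Box p is false.
  So \Diamond \Box p is false at 5.
Satisfying worlds: {0, 2, 3}

0, 2, 3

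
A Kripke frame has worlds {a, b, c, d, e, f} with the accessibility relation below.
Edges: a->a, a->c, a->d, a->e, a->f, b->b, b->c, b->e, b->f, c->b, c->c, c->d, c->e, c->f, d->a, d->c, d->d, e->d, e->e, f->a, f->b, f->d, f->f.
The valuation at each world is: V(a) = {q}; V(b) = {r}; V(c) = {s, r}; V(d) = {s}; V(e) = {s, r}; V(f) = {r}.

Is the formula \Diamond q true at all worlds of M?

No

Recall that \Diamond ψ holds at a world iff ψ holds at some accessible world.
Let φ = \Diamond q. Evaluate φ at each world:
  a (successors {a, c, d, e, f}): φ is true.
  b (successors {b, c, e, f}): φ is false.
  c (successors {b, c, d, e, f}): φ is false.
  d (successors {a, c, d}): φ is true.
  e (successors {d, e}): φ is false.
  f (successors {a, b, d, f}): φ is true.
Detail at b (counterexample):
  At b: \Diamond q requires q at some successor in {b, c, e, f}.
    At b: q is false.
    At c: q is false.
    At e: q is false.
    At f: q is false.
  So \Diamond q is false at b.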